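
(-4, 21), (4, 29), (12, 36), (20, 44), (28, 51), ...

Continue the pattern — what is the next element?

First value: +8 each step; -4, 4, 12, 20, 28 → 36.
Second value goes 21, 29, 36, 44, 51 → 59 (alternating steps +8, +7, +8, +7, …).
Putting it together: (36, 59).

(36, 59)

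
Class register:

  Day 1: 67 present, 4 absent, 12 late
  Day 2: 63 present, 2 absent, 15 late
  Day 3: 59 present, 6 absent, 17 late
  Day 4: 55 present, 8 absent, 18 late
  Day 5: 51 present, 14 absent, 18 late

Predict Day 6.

Present: −4 each step; 67, 63, 59, 55, 51 → 47.
For the absent, each term is the sum of the two before it: 4, 2, 6, 8, 14 → 22.
Late goes 12, 15, 17, 18, 18 → 17 (differences are 3, 2, 1, … (decreasing by 1 each time)).
Putting it together: 47 present, 22 absent, 17 late.

47 present, 22 absent, 17 late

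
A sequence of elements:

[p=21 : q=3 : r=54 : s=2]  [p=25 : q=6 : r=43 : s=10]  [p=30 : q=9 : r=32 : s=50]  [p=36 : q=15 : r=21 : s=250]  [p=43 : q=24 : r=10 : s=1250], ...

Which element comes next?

[p=51 : q=39 : r=-1 : s=6250]

P: differences are 4, 5, 6, … (increasing by 1 each time), so 21, 25, 30, 36, 43 → 51.
Q: 3, 6, 9, 15, 24 → 39 (each term is the sum of the two before it).
R: −11 each step, so 54, 43, 32, 21, 10 → -1.
S goes 2, 10, 50, 250, 1250 → 6250 (×5 each step).
So the next element is [p=51 : q=39 : r=-1 : s=6250].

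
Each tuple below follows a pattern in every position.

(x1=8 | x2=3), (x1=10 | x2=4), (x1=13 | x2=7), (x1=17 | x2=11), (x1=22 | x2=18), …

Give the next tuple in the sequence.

(x1=28 | x2=29)

X1: differences are 2, 3, 4, … (increasing by 1 each time); 8, 10, 13, 17, 22 → 28.
X2: each term is the sum of the two before it, so 3, 4, 7, 11, 18 → 29.
So the next tuple is (x1=28 | x2=29).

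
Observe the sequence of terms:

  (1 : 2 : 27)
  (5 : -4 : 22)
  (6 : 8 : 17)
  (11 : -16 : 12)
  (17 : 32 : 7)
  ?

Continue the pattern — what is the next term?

(28 : -64 : 2)

First slot: 1, 5, 6, 11, 17 → 28 (each term is the sum of the two before it).
Second slot: ×(-2) each step, so 2, -4, 8, -16, 32 → -64.
Third slot — −5 each step: 27, 22, 17, 12, 7 → 2.
Combining the parts gives (28 : -64 : 2).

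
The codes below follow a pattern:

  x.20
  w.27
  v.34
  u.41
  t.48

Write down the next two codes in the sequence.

s.55 then r.62

Letter: letters move back 1 place in the alphabet, so x, w, v, u, t → s → r.
Second component: +7 each step, so 20, 27, 34, 41, 48 → 55 → 62.
So the next two codes are s.55 and r.62.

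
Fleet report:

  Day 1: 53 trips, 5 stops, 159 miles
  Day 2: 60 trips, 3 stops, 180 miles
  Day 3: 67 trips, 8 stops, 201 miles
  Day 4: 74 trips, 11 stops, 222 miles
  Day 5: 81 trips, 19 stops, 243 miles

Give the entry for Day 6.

88 trips, 30 stops, 264 miles

Trips: +7 each step; 53, 60, 67, 74, 81 → 88.
Stops: each term is the sum of the two before it, so 5, 3, 8, 11, 19 → 30.
Miles: always 3 × the trips, so 159, 180, 201, 222, 243 → 264.
So the next record is 88 trips, 30 stops, 264 miles.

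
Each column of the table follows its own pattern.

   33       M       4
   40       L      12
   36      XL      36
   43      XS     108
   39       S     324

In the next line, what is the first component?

46

For the first component, alternating steps +7, −4, +7, −4, …: 33, 40, 36, 43, 39 → 46.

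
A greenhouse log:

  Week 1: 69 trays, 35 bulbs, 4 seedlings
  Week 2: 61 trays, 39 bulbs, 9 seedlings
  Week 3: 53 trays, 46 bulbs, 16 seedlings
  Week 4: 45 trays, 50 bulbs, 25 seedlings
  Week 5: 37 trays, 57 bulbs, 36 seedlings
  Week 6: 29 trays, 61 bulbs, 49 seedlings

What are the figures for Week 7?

21 trays, 68 bulbs, 64 seedlings

Trays: −8 each step; 69, 61, 53, 45, 37, 29 → 21.
Bulbs goes 35, 39, 46, 50, 57, 61 → 68 (alternating steps +4, +7, +4, +7, …).
Seedlings: perfect squares: 2², 3², 4², …, so 4, 9, 16, 25, 36, 49 → 64.
So the next line is 21 trays, 68 bulbs, 64 seedlings.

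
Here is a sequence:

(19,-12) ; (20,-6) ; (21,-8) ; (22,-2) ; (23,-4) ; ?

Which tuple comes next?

First value: 19, 20, 21, 22, 23 → 24 (+1 each step).
Second value goes -12, -6, -8, -2, -4 → 2 (alternating steps +6, −2, +6, −2, …).
Combining the parts gives (24,2).

(24,2)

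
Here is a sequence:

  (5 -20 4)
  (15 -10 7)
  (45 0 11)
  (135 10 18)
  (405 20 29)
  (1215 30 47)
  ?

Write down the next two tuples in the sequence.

(3645 40 76), (10935 50 123)

For the first value, ×3 each step: 5, 15, 45, 135, 405, 1215 → 3645 → 10935.
Second value: +10 each step, so -20, -10, 0, 10, 20, 30 → 40 → 50.
Third value — each term is the sum of the two before it: 4, 7, 11, 18, 29, 47 → 76 → 123.
So the next two tuples are (3645 40 76) and (10935 50 123).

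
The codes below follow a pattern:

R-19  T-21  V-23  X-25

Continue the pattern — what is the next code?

Z-27

Letter: R, T, V, X → Z (letters move forward 2 places in the alphabet).
Second component: 19, 21, 23, 25 → 27 (+2 each step).
Combining the parts gives Z-27.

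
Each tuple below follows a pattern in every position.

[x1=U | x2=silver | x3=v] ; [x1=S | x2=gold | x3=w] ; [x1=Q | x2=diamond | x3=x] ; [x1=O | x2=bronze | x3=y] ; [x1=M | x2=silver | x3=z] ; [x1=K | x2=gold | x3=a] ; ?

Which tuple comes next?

[x1=I | x2=diamond | x3=b]

X1: letters move back 2 places in the alphabet, so U, S, Q, O, M, K → I.
X2 goes silver, gold, diamond, bronze, silver, gold → diamond (repeats silver → gold → diamond → bronze).
X3 — letters move forward 1 place in the alphabet, wrapping Z→A: v, w, x, y, z, a → b.
Putting it together: [x1=I | x2=diamond | x3=b].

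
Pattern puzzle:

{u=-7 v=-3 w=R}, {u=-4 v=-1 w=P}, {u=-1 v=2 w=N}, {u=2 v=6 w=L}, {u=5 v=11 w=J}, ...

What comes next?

{u=8 v=17 w=H}

U goes -7, -4, -1, 2, 5 → 8 (+3 each step).
V: differences are 2, 3, 4, … (increasing by 1 each time); -3, -1, 2, 6, 11 → 17.
W — letters move back 2 places in the alphabet: R, P, N, L, J → H.
So the next tuple is {u=8 v=17 w=H}.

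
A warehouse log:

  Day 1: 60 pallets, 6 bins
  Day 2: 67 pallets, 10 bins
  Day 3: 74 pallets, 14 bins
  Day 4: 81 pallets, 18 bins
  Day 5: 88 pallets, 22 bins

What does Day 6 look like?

Pallets — +7 each step: 60, 67, 74, 81, 88 → 95.
For the bins, +4 each step: 6, 10, 14, 18, 22 → 26.
So the next record is 95 pallets, 26 bins.

95 pallets, 26 bins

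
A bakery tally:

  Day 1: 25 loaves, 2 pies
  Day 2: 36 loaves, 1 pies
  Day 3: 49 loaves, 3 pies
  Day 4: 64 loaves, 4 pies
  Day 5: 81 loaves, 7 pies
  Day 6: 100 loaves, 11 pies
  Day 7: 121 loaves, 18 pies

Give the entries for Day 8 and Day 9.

Loaves — perfect squares: 5², 6², 7², …: 25, 36, 49, 64, 81, 100, 121 → 144 → 169.
For the pies, each term is the sum of the two before it: 2, 1, 3, 4, 7, 11, 18 → 29 → 47.
So the next two lines are 144 loaves, 29 pies and 169 loaves, 47 pies.

144 loaves, 29 pies; 169 loaves, 47 pies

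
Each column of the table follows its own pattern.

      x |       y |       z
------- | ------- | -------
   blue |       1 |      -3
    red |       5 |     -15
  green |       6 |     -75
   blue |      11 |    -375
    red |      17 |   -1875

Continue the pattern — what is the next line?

green  28  -9375

Column x: repeats blue → red → green; blue, red, green, blue, red → green.
Column y — each term is the sum of the two before it: 1, 5, 6, 11, 17 → 28.
Column z: ×5 each step; -3, -15, -75, -375, -1875 → -9375.
Putting it together: green  28  -9375.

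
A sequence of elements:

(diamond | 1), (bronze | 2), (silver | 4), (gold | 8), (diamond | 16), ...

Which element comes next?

(bronze | 32)

Rank: repeats diamond → bronze → silver → gold; diamond, bronze, silver, gold, diamond → bronze.
Second entry goes 1, 2, 4, 8, 16 → 32 (×2 each step).
Combining the parts gives (bronze | 32).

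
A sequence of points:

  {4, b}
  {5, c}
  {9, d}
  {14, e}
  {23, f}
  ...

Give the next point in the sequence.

{37, g}

First entry goes 4, 5, 9, 14, 23 → 37 (each term is the sum of the two before it).
Letter — letters move forward 1 place in the alphabet: b, c, d, e, f → g.
Combining the parts gives {37, g}.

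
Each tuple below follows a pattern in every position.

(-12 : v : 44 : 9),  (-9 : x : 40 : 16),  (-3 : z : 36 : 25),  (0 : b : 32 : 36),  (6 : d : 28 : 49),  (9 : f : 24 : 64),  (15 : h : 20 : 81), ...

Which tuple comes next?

(18 : j : 16 : 100)

For the first coordinate, alternating steps +3, +6, +3, +6, …: -12, -9, -3, 0, 6, 9, 15 → 18.
Letter — letters move forward 2 places in the alphabet, wrapping Z→A: v, x, z, b, d, f, h → j.
Third coordinate: 44, 40, 36, 32, 28, 24, 20 → 16 (−4 each step).
Fourth coordinate: perfect squares: 3², 4², 5², …, so 9, 16, 25, 36, 49, 64, 81 → 100.
So the next tuple is (18 : j : 16 : 100).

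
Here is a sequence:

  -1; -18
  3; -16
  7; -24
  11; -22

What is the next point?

15; -30

First component: -1, 3, 7, 11 → 15 (+4 each step).
For the second component, alternating steps +2, −8, +2, −8, …: -18, -16, -24, -22 → -30.
Putting it together: 15; -30.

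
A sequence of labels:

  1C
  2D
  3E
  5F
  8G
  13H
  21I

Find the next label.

34J

First component: 1, 2, 3, 5, 8, 13, 21 → 34 (each term is the sum of the two before it).
Letter: letters move forward 1 place in the alphabet, so C, D, E, F, G, H, I → J.
Putting it together: 34J.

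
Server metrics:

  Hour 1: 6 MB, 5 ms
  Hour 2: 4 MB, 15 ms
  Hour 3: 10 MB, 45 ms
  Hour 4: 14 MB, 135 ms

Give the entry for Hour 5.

24 MB, 405 ms

MB goes 6, 4, 10, 14 → 24 (each term is the sum of the two before it).
Ms — ×3 each step: 5, 15, 45, 135 → 405.
So the next record is 24 MB, 405 ms.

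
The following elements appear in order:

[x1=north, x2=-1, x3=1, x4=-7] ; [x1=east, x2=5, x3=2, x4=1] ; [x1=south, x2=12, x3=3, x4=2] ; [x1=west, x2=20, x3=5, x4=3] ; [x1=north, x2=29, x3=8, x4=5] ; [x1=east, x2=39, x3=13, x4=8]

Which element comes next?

[x1=south, x2=50, x3=21, x4=13]

X1 — repeats north → east → south → west: north, east, south, west, north, east → south.
X2: differences are 6, 7, 8, … (increasing by 1 each time), so -1, 5, 12, 20, 29, 39 → 50.
X3 goes 1, 2, 3, 5, 8, 13 → 21 (each term is the sum of the two before it).
X4 — always the previous value of the x3: -7, 1, 2, 3, 5, 8 → 13.
So the next element is [x1=south, x2=50, x3=21, x4=13].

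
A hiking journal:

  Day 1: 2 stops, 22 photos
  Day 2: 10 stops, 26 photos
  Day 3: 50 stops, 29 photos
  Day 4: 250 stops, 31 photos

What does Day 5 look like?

1250 stops, 32 photos

Stops: ×5 each step; 2, 10, 50, 250 → 1250.
Photos — differences are 4, 3, 2, … (decreasing by 1 each time): 22, 26, 29, 31 → 32.
Combining the parts gives 1250 stops, 32 photos.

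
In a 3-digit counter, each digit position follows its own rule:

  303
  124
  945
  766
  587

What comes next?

First digit goes 3, 1, 9, 7, 5 → 3 (−2 each step, mod 10).
Second digit goes 0, 2, 4, 6, 8 → 0 (+2 each step, mod 10).
Third digit: +1 each step, mod 10, so 3, 4, 5, 6, 7 → 8.
Combining the parts gives 308.

308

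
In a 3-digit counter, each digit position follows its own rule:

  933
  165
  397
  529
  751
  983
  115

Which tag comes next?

347

For the first digit, +2 each step, mod 10: 9, 1, 3, 5, 7, 9, 1 → 3.
Second digit: +3 each step, mod 10; 3, 6, 9, 2, 5, 8, 1 → 4.
Third digit: +2 each step, mod 10, so 3, 5, 7, 9, 1, 3, 5 → 7.
So the next tag is 347.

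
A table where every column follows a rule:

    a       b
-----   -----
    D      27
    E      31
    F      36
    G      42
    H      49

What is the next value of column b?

57

Column b: 27, 31, 36, 42, 49 → 57 (differences are 4, 5, 6, … (increasing by 1 each time)).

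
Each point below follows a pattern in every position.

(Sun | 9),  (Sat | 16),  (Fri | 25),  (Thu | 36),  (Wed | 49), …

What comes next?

(Tue | 64)

Day: runs backward through the weekdays Mon→Sun; Sun, Sat, Fri, Thu, Wed → Tue.
Second value — perfect squares: 3², 4², 5², …: 9, 16, 25, 36, 49 → 64.
Combining the parts gives (Tue | 64).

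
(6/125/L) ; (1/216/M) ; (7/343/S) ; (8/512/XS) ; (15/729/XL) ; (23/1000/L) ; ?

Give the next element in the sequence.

(38/1331/M)

For the first value, each term is the sum of the two before it: 6, 1, 7, 8, 15, 23 → 38.
Second value: perfect cubes: 5³, 6³, 7³, …, so 125, 216, 343, 512, 729, 1000 → 1331.
Size goes L, M, S, XS, XL, L → M (repeats L → M → S → XS → XL).
Combining the parts gives (38/1331/M).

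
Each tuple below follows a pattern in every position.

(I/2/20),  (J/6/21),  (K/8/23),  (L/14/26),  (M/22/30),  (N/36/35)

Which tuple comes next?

Letter goes I, J, K, L, M, N → O (letters move forward 1 place in the alphabet).
Second value: each term is the sum of the two before it, so 2, 6, 8, 14, 22, 36 → 58.
Third value — differences are 1, 2, 3, … (increasing by 1 each time): 20, 21, 23, 26, 30, 35 → 41.
So the next tuple is (O/58/41).

(O/58/41)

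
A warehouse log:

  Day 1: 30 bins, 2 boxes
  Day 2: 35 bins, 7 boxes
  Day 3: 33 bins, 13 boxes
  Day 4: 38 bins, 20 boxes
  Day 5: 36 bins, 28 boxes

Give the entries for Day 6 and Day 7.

Bins: alternating steps +5, −2, +5, −2, …; 30, 35, 33, 38, 36 → 41 → 39.
Boxes: differences are 5, 6, 7, … (increasing by 1 each time), so 2, 7, 13, 20, 28 → 37 → 47.
So the next two rows are 41 bins, 37 boxes and 39 bins, 47 boxes.

41 bins, 37 boxes; 39 bins, 47 boxes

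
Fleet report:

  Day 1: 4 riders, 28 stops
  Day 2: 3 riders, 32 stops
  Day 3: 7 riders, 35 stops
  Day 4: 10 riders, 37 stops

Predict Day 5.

Riders: 4, 3, 7, 10 → 17 (each term is the sum of the two before it).
Stops: differences are 4, 3, 2, … (decreasing by 1 each time), so 28, 32, 35, 37 → 38.
Combining the parts gives 17 riders, 38 stops.

17 riders, 38 stops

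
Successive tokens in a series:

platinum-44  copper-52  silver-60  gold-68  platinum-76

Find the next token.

copper-84

Metal goes platinum, copper, silver, gold, platinum → copper (repeats platinum → copper → silver → gold).
Second component goes 44, 52, 60, 68, 76 → 84 (+8 each step).
So the next token is copper-84.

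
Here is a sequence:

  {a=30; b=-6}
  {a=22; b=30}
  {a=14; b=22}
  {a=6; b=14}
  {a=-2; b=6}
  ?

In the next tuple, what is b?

For the a, −8 each step: 30, 22, 14, 6, -2 → -10.
B: always the previous value of the a; -6, 30, 22, 14, 6 → -2.

-2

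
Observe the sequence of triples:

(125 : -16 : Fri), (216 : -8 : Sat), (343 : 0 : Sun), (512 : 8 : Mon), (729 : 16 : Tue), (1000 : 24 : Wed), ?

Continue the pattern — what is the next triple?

First coordinate goes 125, 216, 343, 512, 729, 1000 → 1331 (perfect cubes: 5³, 6³, 7³, …).
For the second coordinate, +8 each step: -16, -8, 0, 8, 16, 24 → 32.
Day: runs through the weekdays Mon→Sun, so Fri, Sat, Sun, Mon, Tue, Wed → Thu.
Combining the parts gives (1331 : 32 : Thu).

(1331 : 32 : Thu)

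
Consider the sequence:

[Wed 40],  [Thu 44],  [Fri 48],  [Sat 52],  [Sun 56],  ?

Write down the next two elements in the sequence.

Day goes Wed, Thu, Fri, Sat, Sun → Mon → Tue (runs through the weekdays Mon→Sun).
Second coordinate: 40, 44, 48, 52, 56 → 60 → 64 (+4 each step).
Putting the parts together: [Mon 60] and then [Tue 64].

[Mon 60], [Tue 64]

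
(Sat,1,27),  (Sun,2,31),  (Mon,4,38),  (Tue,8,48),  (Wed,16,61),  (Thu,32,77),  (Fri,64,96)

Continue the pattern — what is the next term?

Day goes Sat, Sun, Mon, Tue, Wed, Thu, Fri → Sat (runs through the weekdays Mon→Sun).
For the second entry, ×2 each step: 1, 2, 4, 8, 16, 32, 64 → 128.
Third entry: differences are 4, 7, 10, … (increasing by 3 each time); 27, 31, 38, 48, 61, 77, 96 → 118.
Combining the parts gives (Sat,128,118).

(Sat,128,118)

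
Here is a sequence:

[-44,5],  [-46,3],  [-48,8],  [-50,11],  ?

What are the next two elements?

For the first part, −2 each step: -44, -46, -48, -50 → -52 → -54.
Second part: 5, 3, 8, 11 → 19 → 30 (each term is the sum of the two before it).
So the next two elements are [-52,19] and [-54,30].

[-52,19], [-54,30]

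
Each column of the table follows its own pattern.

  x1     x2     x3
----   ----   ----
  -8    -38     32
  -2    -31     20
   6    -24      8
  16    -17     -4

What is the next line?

28  -10  -16

Column x1 — differences are 6, 8, 10, … (increasing by 2 each time): -8, -2, 6, 16 → 28.
Column x2: +7 each step, so -38, -31, -24, -17 → -10.
Column x3 goes 32, 20, 8, -4 → -16 (−12 each step).
Combining the parts gives 28  -10  -16.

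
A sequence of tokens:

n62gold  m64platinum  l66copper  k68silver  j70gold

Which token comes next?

i72platinum

Letter: letters move back 1 place in the alphabet; n, m, l, k, j → i.
Second component goes 62, 64, 66, 68, 70 → 72 (+2 each step).
For the metal, repeats gold → platinum → copper → silver: gold, platinum, copper, silver, gold → platinum.
Combining the parts gives i72platinum.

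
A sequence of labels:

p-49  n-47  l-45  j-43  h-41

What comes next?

f-39

Letter: letters move back 2 places in the alphabet; p, n, l, j, h → f.
Second component: −2 each step, so 49, 47, 45, 43, 41 → 39.
So the next label is f-39.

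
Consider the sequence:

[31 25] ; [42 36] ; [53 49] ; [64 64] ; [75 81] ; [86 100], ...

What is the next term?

First component: 31, 42, 53, 64, 75, 86 → 97 (+11 each step).
Second component goes 25, 36, 49, 64, 81, 100 → 121 (perfect squares: 5², 6², 7², …).
Combining the parts gives [97 121].

[97 121]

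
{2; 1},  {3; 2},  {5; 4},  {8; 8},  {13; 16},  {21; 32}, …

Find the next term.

For the first coordinate, each term is the sum of the two before it: 2, 3, 5, 8, 13, 21 → 34.
Second coordinate: 1, 2, 4, 8, 16, 32 → 64 (×2 each step).
So the next term is {34; 64}.

{34; 64}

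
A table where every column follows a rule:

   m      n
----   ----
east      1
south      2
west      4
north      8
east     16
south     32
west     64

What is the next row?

north  128

Column m: east, south, west, north, east, south, west → north (repeats east → south → west → north).
Column n: ×2 each step; 1, 2, 4, 8, 16, 32, 64 → 128.
Putting it together: north  128.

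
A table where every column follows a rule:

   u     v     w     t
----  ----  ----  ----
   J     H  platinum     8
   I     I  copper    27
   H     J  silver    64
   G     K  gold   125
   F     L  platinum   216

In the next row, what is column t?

343

Column t: 8, 27, 64, 125, 216 → 343 (perfect cubes: 2³, 3³, 4³, …).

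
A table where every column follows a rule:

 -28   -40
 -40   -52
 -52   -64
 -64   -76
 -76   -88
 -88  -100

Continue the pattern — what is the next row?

-100  -112

First component: −12 each step; -28, -40, -52, -64, -76, -88 → -100.
Second component: always 12 less than the first component, so -40, -52, -64, -76, -88, -100 → -112.
Putting it together: -100  -112.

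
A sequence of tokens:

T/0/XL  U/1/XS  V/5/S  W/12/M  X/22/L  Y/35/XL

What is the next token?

Z/51/XS

Letter goes T, U, V, W, X, Y → Z (letters move forward 1 place in the alphabet).
Second component — differences are 1, 4, 7, … (increasing by 3 each time): 0, 1, 5, 12, 22, 35 → 51.
For the size, repeats XL → XS → S → M → L: XL, XS, S, M, L, XL → XS.
Putting it together: Z/51/XS.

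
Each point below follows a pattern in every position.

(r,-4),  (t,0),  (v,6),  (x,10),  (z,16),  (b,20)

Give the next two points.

For the letter, letters move forward 2 places in the alphabet, wrapping Z→A: r, t, v, x, z, b → d → f.
Second coordinate goes -4, 0, 6, 10, 16, 20 → 26 → 30 (alternating steps +4, +6, +4, +6, …).
Putting the parts together: (d,26) and then (f,30).

(d,26), (f,30)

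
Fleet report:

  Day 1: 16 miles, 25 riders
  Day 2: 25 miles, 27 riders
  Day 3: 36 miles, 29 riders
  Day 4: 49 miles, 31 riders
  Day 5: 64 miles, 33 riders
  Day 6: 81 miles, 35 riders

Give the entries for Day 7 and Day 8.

100 miles, 37 riders; 121 miles, 39 riders

Miles goes 16, 25, 36, 49, 64, 81 → 100 → 121 (perfect squares: 4², 5², 6², …).
Riders — +2 each step: 25, 27, 29, 31, 33, 35 → 37 → 39.
Putting the parts together: 100 miles, 37 riders and then 121 miles, 39 riders.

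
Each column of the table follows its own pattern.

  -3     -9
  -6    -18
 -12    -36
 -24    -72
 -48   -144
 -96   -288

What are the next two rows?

First component: -3, -6, -12, -24, -48, -96 → -192 → -384 (×2 each step).
Second component — always 3 × the first component: -9, -18, -36, -72, -144, -288 → -576 → -1152.
So the next two rows are -192  -576 and -384  -1152.

-192  -576; -384  -1152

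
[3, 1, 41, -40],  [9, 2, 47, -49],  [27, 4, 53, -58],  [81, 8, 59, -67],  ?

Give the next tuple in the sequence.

First entry goes 3, 9, 27, 81 → 243 (×3 each step).
Second entry goes 1, 2, 4, 8 → 16 (×2 each step).
Third entry — +6 each step: 41, 47, 53, 59 → 65.
Fourth entry goes -40, -49, -58, -67 → -76 (−9 each step).
Putting it together: [243, 16, 65, -76].

[243, 16, 65, -76]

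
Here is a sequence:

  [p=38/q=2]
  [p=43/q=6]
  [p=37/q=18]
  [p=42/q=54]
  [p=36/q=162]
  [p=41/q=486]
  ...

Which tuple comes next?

P goes 38, 43, 37, 42, 36, 41 → 35 (alternating steps +5, −6, +5, −6, …).
Q — ×3 each step: 2, 6, 18, 54, 162, 486 → 1458.
Combining the parts gives [p=35/q=1458].

[p=35/q=1458]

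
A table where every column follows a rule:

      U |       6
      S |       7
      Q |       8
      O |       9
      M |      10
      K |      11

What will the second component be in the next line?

Letter: U, S, Q, O, M, K → I (letters move back 2 places in the alphabet).
For the second component, +1 each step: 6, 7, 8, 9, 10, 11 → 12.

12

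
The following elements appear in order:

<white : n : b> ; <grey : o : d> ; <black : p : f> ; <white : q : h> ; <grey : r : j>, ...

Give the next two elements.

<black : s : l>, <white : t : n>

For the shade, repeats white → grey → black: white, grey, black, white, grey → black → white.
First letter: letters move forward 1 place in the alphabet; n, o, p, q, r → s → t.
For the second letter, letters move forward 2 places in the alphabet: b, d, f, h, j → l → n.
Putting the parts together: <black : s : l> and then <white : t : n>.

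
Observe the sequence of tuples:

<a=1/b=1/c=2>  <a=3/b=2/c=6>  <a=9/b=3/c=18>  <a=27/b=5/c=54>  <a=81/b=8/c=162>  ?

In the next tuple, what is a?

243

A: 1, 3, 9, 27, 81 → 243 (×3 each step).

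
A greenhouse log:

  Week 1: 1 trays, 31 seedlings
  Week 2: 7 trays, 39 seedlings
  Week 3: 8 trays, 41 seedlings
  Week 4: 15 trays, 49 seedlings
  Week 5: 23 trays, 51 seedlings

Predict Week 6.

38 trays, 59 seedlings

Trays: each term is the sum of the two before it; 1, 7, 8, 15, 23 → 38.
Seedlings: 31, 39, 41, 49, 51 → 59 (alternating steps +8, +2, +8, +2, …).
Putting it together: 38 trays, 59 seedlings.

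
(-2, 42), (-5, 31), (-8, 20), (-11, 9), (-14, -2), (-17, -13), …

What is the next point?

(-20, -24)

First slot: −3 each step; -2, -5, -8, -11, -14, -17 → -20.
Second slot: 42, 31, 20, 9, -2, -13 → -24 (−11 each step).
Combining the parts gives (-20, -24).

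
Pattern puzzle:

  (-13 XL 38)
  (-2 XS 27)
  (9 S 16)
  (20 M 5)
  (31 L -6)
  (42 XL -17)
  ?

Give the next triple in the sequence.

(53 XS -28)

For the first slot, +11 each step: -13, -2, 9, 20, 31, 42 → 53.
Size — repeats XL → XS → S → M → L: XL, XS, S, M, L, XL → XS.
Third slot: together with the first slot always sums to 25, so 38, 27, 16, 5, -6, -17 → -28.
Combining the parts gives (53 XS -28).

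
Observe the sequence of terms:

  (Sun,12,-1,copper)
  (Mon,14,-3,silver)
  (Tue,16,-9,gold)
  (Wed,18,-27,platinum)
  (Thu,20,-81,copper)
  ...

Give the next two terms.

(Fri,22,-243,silver), (Sat,24,-729,gold)

For the day, runs through the weekdays Mon→Sun: Sun, Mon, Tue, Wed, Thu → Fri → Sat.
Second entry goes 12, 14, 16, 18, 20 → 22 → 24 (+2 each step).
For the third entry, ×3 each step: -1, -3, -9, -27, -81 → -243 → -729.
For the metal, repeats copper → silver → gold → platinum: copper, silver, gold, platinum, copper → silver → gold.
So the next two terms are (Fri,22,-243,silver) and (Sat,24,-729,gold).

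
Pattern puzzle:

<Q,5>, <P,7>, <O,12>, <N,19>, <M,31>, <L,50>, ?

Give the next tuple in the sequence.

<K,81>

Letter: letters move back 1 place in the alphabet, so Q, P, O, N, M, L → K.
Second coordinate: each term is the sum of the two before it, so 5, 7, 12, 19, 31, 50 → 81.
Combining the parts gives <K,81>.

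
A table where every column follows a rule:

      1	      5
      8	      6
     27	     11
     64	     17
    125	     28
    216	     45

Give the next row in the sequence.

First component: 1, 8, 27, 64, 125, 216 → 343 (perfect cubes: 1³, 2³, 3³, …).
Second component: each term is the sum of the two before it, so 5, 6, 11, 17, 28, 45 → 73.
So the next row is 343  73.

343  73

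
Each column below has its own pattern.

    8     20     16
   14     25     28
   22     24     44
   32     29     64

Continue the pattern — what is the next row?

44  28  88

First component: 8, 14, 22, 32 → 44 (differences are 6, 8, 10, … (increasing by 2 each time)).
For the second component, alternating steps +5, −1, +5, −1, …: 20, 25, 24, 29 → 28.
For the third component, always 2 × the first component: 16, 28, 44, 64 → 88.
So the next row is 44  28  88.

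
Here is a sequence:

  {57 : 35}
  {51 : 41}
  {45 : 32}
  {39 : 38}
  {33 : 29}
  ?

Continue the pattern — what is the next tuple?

First part: −6 each step; 57, 51, 45, 39, 33 → 27.
Second part: alternating steps +6, −9, +6, −9, …, so 35, 41, 32, 38, 29 → 35.
Putting it together: {27 : 35}.

{27 : 35}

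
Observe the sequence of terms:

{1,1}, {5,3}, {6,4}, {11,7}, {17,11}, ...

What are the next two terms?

{28,18}, {45,29}

First part: each term is the sum of the two before it, so 1, 5, 6, 11, 17 → 28 → 45.
For the second part, each term is the sum of the two before it: 1, 3, 4, 7, 11 → 18 → 29.
So the next two terms are {28,18} and {45,29}.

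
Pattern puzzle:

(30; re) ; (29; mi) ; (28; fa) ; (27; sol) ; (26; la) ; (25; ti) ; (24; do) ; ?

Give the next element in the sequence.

First part: −1 each step; 30, 29, 28, 27, 26, 25, 24 → 23.
Note: re, mi, fa, sol, la, ti, do → re (runs through the solfège scale do→ti).
So the next element is (23; re).

(23; re)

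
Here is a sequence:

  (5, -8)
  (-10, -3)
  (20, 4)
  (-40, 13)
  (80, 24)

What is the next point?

First component goes 5, -10, 20, -40, 80 → -160 (×(-2) each step).
For the second component, differences are 5, 7, 9, … (increasing by 2 each time): -8, -3, 4, 13, 24 → 37.
Putting it together: (-160, 37).

(-160, 37)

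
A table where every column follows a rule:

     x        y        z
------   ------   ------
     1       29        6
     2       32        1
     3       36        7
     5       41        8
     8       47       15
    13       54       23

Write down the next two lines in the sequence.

21  62  38; 34  71  61

Column x goes 1, 2, 3, 5, 8, 13 → 21 → 34 (each term is the sum of the two before it).
Column y: differences are 3, 4, 5, … (increasing by 1 each time); 29, 32, 36, 41, 47, 54 → 62 → 71.
Column z: 6, 1, 7, 8, 15, 23 → 38 → 61 (each term is the sum of the two before it).
Putting the parts together: 21  62  38 and then 34  71  61.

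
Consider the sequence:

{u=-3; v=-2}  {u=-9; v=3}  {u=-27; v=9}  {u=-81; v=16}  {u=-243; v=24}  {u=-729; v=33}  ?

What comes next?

U: ×3 each step, so -3, -9, -27, -81, -243, -729 → -2187.
V: -2, 3, 9, 16, 24, 33 → 43 (differences are 5, 6, 7, … (increasing by 1 each time)).
So the next point is {u=-2187; v=43}.

{u=-2187; v=43}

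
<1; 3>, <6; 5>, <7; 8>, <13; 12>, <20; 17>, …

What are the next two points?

<33; 23>, <53; 30>

For the first entry, each term is the sum of the two before it: 1, 6, 7, 13, 20 → 33 → 53.
Second entry: differences are 2, 3, 4, … (increasing by 1 each time); 3, 5, 8, 12, 17 → 23 → 30.
So the next two points are <33; 23> and <53; 30>.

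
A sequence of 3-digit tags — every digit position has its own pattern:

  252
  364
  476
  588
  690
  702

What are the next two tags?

First digit — +1 each step, mod 10: 2, 3, 4, 5, 6, 7 → 8 → 9.
Second digit goes 5, 6, 7, 8, 9, 0 → 1 → 2 (+1 each step, mod 10).
Third digit: 2, 4, 6, 8, 0, 2 → 4 → 6 (+2 each step, mod 10).
So the next two tags are 814 and 926.

814, 926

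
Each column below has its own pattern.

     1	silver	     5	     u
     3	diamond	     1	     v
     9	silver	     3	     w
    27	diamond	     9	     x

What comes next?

First component: ×3 each step, so 1, 3, 9, 27 → 81.
Rank: silver, diamond, silver, diamond → silver (alternates silver ↔ diamond).
Third component: always the previous value of the first component; 5, 1, 3, 9 → 27.
Letter: letters move forward 1 place in the alphabet, so u, v, w, x → y.
Putting it together: 81  silver  27  y.

81  silver  27  y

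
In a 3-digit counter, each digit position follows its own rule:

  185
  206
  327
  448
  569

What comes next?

680

First digit: +1 each step, mod 10, so 1, 2, 3, 4, 5 → 6.
Second digit — +2 each step, mod 10: 8, 0, 2, 4, 6 → 8.
For the third digit, +1 each step, mod 10: 5, 6, 7, 8, 9 → 0.
Combining the parts gives 680.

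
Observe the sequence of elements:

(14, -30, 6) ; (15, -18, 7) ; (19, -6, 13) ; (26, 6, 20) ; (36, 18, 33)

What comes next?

First entry: differences are 1, 4, 7, … (increasing by 3 each time), so 14, 15, 19, 26, 36 → 49.
Second entry: +12 each step, so -30, -18, -6, 6, 18 → 30.
For the third entry, each term is the sum of the two before it: 6, 7, 13, 20, 33 → 53.
Putting it together: (49, 30, 53).

(49, 30, 53)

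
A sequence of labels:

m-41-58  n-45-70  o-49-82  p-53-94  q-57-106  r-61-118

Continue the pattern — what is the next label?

Letter: letters move forward 1 place in the alphabet; m, n, o, p, q, r → s.
Second component: +4 each step, so 41, 45, 49, 53, 57, 61 → 65.
Third component: +12 each step, so 58, 70, 82, 94, 106, 118 → 130.
Putting it together: s-65-130.

s-65-130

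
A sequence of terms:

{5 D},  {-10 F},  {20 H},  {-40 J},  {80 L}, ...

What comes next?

{-160 N}

First part — ×(-2) each step: 5, -10, 20, -40, 80 → -160.
Letter — letters move forward 2 places in the alphabet: D, F, H, J, L → N.
Putting it together: {-160 N}.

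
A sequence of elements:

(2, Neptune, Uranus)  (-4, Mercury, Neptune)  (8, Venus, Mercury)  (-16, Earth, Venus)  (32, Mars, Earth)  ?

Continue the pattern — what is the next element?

(-64, Jupiter, Mars)

First slot: ×(-2) each step; 2, -4, 8, -16, 32 → -64.
First planet: Neptune, Mercury, Venus, Earth, Mars → Jupiter (runs through the planets Mercury→Neptune).
Second planet — runs through the planets Mercury→Neptune: Uranus, Neptune, Mercury, Venus, Earth → Mars.
Combining the parts gives (-64, Jupiter, Mars).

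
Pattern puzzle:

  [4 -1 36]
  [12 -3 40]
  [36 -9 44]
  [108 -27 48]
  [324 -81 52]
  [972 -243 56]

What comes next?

[2916 -729 60]

First value — ×3 each step: 4, 12, 36, 108, 324, 972 → 2916.
Second value: ×3 each step; -1, -3, -9, -27, -81, -243 → -729.
Third value: 36, 40, 44, 48, 52, 56 → 60 (+4 each step).
Putting it together: [2916 -729 60].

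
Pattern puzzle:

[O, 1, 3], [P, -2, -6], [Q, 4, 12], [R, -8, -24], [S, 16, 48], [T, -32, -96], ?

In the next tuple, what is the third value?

Letter goes O, P, Q, R, S, T → U (letters move forward 1 place in the alphabet).
Second value: ×(-2) each step; 1, -2, 4, -8, 16, -32 → 64.
Third value: always 3 × the second value, so 3, -6, 12, -24, 48, -96 → 192.

192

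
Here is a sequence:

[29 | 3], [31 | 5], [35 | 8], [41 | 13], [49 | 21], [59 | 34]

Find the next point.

First value goes 29, 31, 35, 41, 49, 59 → 71 (differences are 2, 4, 6, … (increasing by 2 each time)).
Second value — each term is the sum of the two before it: 3, 5, 8, 13, 21, 34 → 55.
So the next point is [71 | 55].

[71 | 55]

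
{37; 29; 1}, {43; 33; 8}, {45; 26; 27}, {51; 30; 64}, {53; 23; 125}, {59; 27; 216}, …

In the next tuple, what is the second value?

First value: 37, 43, 45, 51, 53, 59 → 61 (alternating steps +6, +2, +6, +2, …).
Second value: alternating steps +4, −7, +4, −7, …; 29, 33, 26, 30, 23, 27 → 20.
Third value: 1, 8, 27, 64, 125, 216 → 343 (perfect cubes: 1³, 2³, 3³, …).

20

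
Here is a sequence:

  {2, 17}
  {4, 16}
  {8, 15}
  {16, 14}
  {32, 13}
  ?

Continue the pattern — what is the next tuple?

First slot goes 2, 4, 8, 16, 32 → 64 (×2 each step).
Second slot: −1 each step; 17, 16, 15, 14, 13 → 12.
So the next tuple is {64, 12}.

{64, 12}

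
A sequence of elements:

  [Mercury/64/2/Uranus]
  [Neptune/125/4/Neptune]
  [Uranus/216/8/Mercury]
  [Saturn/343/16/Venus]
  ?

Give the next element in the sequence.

[Jupiter/512/32/Earth]

First planet — runs backward through the planets Mercury→Neptune: Mercury, Neptune, Uranus, Saturn → Jupiter.
Second part: perfect cubes: 4³, 5³, 6³, …, so 64, 125, 216, 343 → 512.
Third part — ×2 each step: 2, 4, 8, 16 → 32.
Second planet: Uranus, Neptune, Mercury, Venus → Earth (runs through the planets Mercury→Neptune).
Combining the parts gives [Jupiter/512/32/Earth].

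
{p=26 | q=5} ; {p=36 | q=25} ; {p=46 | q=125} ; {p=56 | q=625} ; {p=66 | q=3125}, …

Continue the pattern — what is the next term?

{p=76 | q=15625}

P: +10 each step, so 26, 36, 46, 56, 66 → 76.
Q — ×5 each step: 5, 25, 125, 625, 3125 → 15625.
Combining the parts gives {p=76 | q=15625}.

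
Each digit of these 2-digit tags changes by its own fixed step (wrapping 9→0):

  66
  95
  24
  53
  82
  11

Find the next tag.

40

First digit: +3 each step, mod 10, so 6, 9, 2, 5, 8, 1 → 4.
Second digit: −1 each step, mod 10; 6, 5, 4, 3, 2, 1 → 0.
Combining the parts gives 40.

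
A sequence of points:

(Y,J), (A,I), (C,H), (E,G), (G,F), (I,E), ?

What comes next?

First letter — letters move forward 2 places in the alphabet, wrapping Z→A: Y, A, C, E, G, I → K.
Second letter goes J, I, H, G, F, E → D (letters move back 1 place in the alphabet).
Putting it together: (K,D).

(K,D)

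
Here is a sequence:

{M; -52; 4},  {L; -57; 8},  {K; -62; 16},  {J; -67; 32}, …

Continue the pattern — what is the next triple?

{I; -72; 64}

Letter: M, L, K, J → I (letters move back 1 place in the alphabet).
Second entry: −5 each step, so -52, -57, -62, -67 → -72.
Third entry: ×2 each step; 4, 8, 16, 32 → 64.
Combining the parts gives {I; -72; 64}.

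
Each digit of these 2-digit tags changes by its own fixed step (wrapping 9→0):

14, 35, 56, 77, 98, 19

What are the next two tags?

For the first digit, +2 each step, mod 10: 1, 3, 5, 7, 9, 1 → 3 → 5.
For the second digit, +1 each step, mod 10: 4, 5, 6, 7, 8, 9 → 0 → 1.
So the next two tags are 30 and 51.

30, 51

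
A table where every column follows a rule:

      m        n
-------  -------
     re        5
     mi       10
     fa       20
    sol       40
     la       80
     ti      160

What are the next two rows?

do  320; re  640

Column m: runs through the solfège scale do→ti, so re, mi, fa, sol, la, ti → do → re.
Column n — ×2 each step: 5, 10, 20, 40, 80, 160 → 320 → 640.
Putting the parts together: do  320 and then re  640.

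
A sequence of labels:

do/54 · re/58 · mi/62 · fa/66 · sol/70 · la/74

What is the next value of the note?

ti

Note goes do, re, mi, fa, sol, la → ti (runs through the solfège scale do→ti).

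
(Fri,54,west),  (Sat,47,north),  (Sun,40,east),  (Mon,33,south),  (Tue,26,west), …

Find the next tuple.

(Wed,19,north)

Day: runs through the weekdays Mon→Sun, so Fri, Sat, Sun, Mon, Tue → Wed.
For the second slot, −7 each step: 54, 47, 40, 33, 26 → 19.
Direction goes west, north, east, south, west → north (repeats west → north → east → south).
Putting it together: (Wed,19,north).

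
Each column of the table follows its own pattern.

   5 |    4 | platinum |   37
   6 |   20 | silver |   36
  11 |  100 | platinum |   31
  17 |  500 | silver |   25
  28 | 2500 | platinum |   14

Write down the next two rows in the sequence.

First component — each term is the sum of the two before it: 5, 6, 11, 17, 28 → 45 → 73.
Second component: ×5 each step, so 4, 20, 100, 500, 2500 → 12500 → 62500.
Metal — alternates platinum ↔ silver: platinum, silver, platinum, silver, platinum → silver → platinum.
Fourth component goes 37, 36, 31, 25, 14 → -3 → -31 (together with the first component always sums to 42).
So the next two rows are 45  12500  silver  -3 and 73  62500  platinum  -31.

45  12500  silver  -3; 73  62500  platinum  -31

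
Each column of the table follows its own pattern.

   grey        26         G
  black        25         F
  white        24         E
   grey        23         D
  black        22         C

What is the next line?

white  21  B

Shade — repeats grey → black → white: grey, black, white, grey, black → white.
Second component: −1 each step, so 26, 25, 24, 23, 22 → 21.
Letter: letters move back 1 place in the alphabet; G, F, E, D, C → B.
So the next line is white  21  B.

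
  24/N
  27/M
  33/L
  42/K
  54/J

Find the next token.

For the first component, differences are 3, 6, 9, … (increasing by 3 each time): 24, 27, 33, 42, 54 → 69.
For the letter, letters move back 1 place in the alphabet: N, M, L, K, J → I.
So the next token is 69/I.

69/I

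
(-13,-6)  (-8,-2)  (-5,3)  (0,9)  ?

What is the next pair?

First value: alternating steps +5, +3, +5, +3, …; -13, -8, -5, 0 → 3.
Second value: differences are 4, 5, 6, … (increasing by 1 each time); -6, -2, 3, 9 → 16.
Putting it together: (3,16).

(3,16)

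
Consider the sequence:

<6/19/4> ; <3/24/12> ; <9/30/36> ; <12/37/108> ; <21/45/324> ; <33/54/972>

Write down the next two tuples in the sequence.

<54/64/2916>, <87/75/8748>

First entry goes 6, 3, 9, 12, 21, 33 → 54 → 87 (each term is the sum of the two before it).
Second entry: 19, 24, 30, 37, 45, 54 → 64 → 75 (differences are 5, 6, 7, … (increasing by 1 each time)).
Third entry: 4, 12, 36, 108, 324, 972 → 2916 → 8748 (×3 each step).
So the next two tuples are <54/64/2916> and <87/75/8748>.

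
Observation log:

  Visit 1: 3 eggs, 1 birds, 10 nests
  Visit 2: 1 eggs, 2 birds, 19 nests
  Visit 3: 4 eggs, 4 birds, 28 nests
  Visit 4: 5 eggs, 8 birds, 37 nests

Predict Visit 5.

Eggs — each term is the sum of the two before it: 3, 1, 4, 5 → 9.
Birds — ×2 each step: 1, 2, 4, 8 → 16.
Nests goes 10, 19, 28, 37 → 46 (+9 each step).
Putting it together: 9 eggs, 16 birds, 46 nests.

9 eggs, 16 birds, 46 nests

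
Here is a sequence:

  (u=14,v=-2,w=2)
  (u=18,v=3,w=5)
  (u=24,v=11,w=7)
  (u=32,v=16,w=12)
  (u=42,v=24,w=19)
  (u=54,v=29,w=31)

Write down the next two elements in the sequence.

(u=68,v=37,w=50), (u=84,v=42,w=81)

U: differences are 4, 6, 8, … (increasing by 2 each time); 14, 18, 24, 32, 42, 54 → 68 → 84.
V: alternating steps +5, +8, +5, +8, …; -2, 3, 11, 16, 24, 29 → 37 → 42.
W goes 2, 5, 7, 12, 19, 31 → 50 → 81 (each term is the sum of the two before it).
Putting the parts together: (u=68,v=37,w=50) and then (u=84,v=42,w=81).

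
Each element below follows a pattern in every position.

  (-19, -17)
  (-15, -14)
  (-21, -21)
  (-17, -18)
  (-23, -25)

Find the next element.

(-19, -22)

For the first value, alternating steps +4, −6, +4, −6, …: -19, -15, -21, -17, -23 → -19.
Second value — alternating steps +3, −7, +3, −7, …: -17, -14, -21, -18, -25 → -22.
Combining the parts gives (-19, -22).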